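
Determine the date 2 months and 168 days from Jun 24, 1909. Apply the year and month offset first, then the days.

February 8, 1910

Counting forward 2 months and 168 days from June 24, 1909: first the month/year part, then the days.
month 6 + 2 = 8 → August 1909.
Day 24 is valid in August, giving August 24, 1909.
Now add 168 days from August 24, 1909.
August has 31 days, so 31 − 24 = 7 days remain after August 24, 1909; 168 − 7 = 161 left.
September 1909 has 30 days: 161 − 30 = 131 left.
October 1909 has 31 days: 131 − 31 = 100 left.
November 1909 has 30 days: 100 − 30 = 70 left.
December 1909 has 31 days: 70 − 31 = 39 left.
January 1910 has 31 days: 39 − 31 = 8 left.
8 days into February 1910 → February 8, 1910.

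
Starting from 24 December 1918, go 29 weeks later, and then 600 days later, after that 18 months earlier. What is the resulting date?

September 6, 1919

Counting forward 29 weeks (= 203 days) from December 24, 1918:
December has 31 days, so 31 − 24 = 7 days remain after December 24, 1918; 203 − 7 = 196 left.
January 1919 has 31 days: 196 − 31 = 165 left.
February 1919 has 28 days (1919 is not a leap year): 165 − 28 = 137 left.
March 1919 has 31 days: 137 − 31 = 106 left.
April 1919 has 30 days: 106 − 30 = 76 left.
May 1919 has 31 days: 76 − 31 = 45 left.
June 1919 has 30 days: 45 − 30 = 15 left.
15 days into July 1919 → July 15, 1919.
Advancing 600 days from July 15, 1919:
July has 31 days, so 31 − 15 = 16 days remain after July 15, 1919; 600 − 16 = 584 left.
August 1919 has 31 days: 584 − 31 = 553 left.
September 1919 has 30 days: 553 − 30 = 523 left.
October 1919 has 31 days: 523 − 31 = 492 left.
November 1919 has 30 days: 492 − 30 = 462 left.
December 1919 has 31 days: 462 − 31 = 431 left.
January 1920 has 31 days: 431 − 31 = 400 left.
February 1920 has 29 days (1920 is a leap year): 400 − 29 = 371 left.
March 1920 has 31 days: 371 − 31 = 340 left.
April 1920 has 30 days: 340 − 30 = 310 left.
May 1920 has 31 days: 310 − 31 = 279 left.
June 1920 has 30 days: 279 − 30 = 249 left.
July 1920 has 31 days: 249 − 31 = 218 left.
August 1920 has 31 days: 218 − 31 = 187 left.
September 1920 has 30 days: 187 − 30 = 157 left.
October 1920 has 31 days: 157 − 31 = 126 left.
November 1920 has 30 days: 126 − 30 = 96 left.
December 1920 has 31 days: 96 − 31 = 65 left.
January 1921 has 31 days: 65 − 31 = 34 left.
February 1921 has 28 days (1921 is not a leap year): 34 − 28 = 6 left.
6 days into March 1921 → March 6, 1921.
Counting back 18 months from March 6, 1921:
month 3 − 18 = -15, which is month 9 of year 1919 → September 1919.
Day 6 is valid in September, giving September 6, 1919.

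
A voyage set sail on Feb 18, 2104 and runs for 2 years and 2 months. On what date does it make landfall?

Counting forward 2 years and 2 months from February 18, 2104.
+2 years → 2106; month 2 + 2 = 4 → April 2106.
Day 18 is valid in April, giving April 18, 2106.

April 18, 2106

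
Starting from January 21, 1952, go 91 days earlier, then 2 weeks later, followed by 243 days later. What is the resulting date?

Counting back 91 days from January 21, 1952:
Going back 21 days from January 21, 1952 reaches the end of the previous month; 91 − 21 = 70 left.
December 1951 has 31 days: 70 − 31 = 39 left.
November 1951 has 30 days: 39 − 30 = 9 left.
October 1951 has 31 days; 31 − 9 = 22 → October 22, 1951.
Advancing 2 weeks (= 14 days) from October 22, 1951:
October has 31 days, so 31 − 22 = 9 days remain after October 22, 1951; 14 − 9 = 5 left.
5 days into November 1951 → November 5, 1951.
Adding 243 days from November 5, 1951:
November has 30 days, so 30 − 5 = 25 days remain after November 5, 1951; 243 − 25 = 218 left.
December 1951 has 31 days: 218 − 31 = 187 left.
January 1952 has 31 days: 187 − 31 = 156 left.
February 1952 has 29 days (1952 is a leap year): 156 − 29 = 127 left.
March 1952 has 31 days: 127 − 31 = 96 left.
April 1952 has 30 days: 96 − 30 = 66 left.
May 1952 has 31 days: 66 − 31 = 35 left.
June 1952 has 30 days: 35 − 30 = 5 left.
5 days into July 1952 → July 5, 1952.

July 5, 1952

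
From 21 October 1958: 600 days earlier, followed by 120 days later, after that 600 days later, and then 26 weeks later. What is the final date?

Going back 600 days from October 21, 1958:
Going back 21 days from October 21, 1958 reaches the end of the previous month; 600 − 21 = 579 left.
September 1958 has 30 days: 579 − 30 = 549 left.
August 1958 has 31 days: 549 − 31 = 518 left.
July 1958 has 31 days: 518 − 31 = 487 left.
June 1958 has 30 days: 487 − 30 = 457 left.
May 1958 has 31 days: 457 − 31 = 426 left.
April 1958 has 30 days: 426 − 30 = 396 left.
March 1958 has 31 days: 396 − 31 = 365 left.
February 1958 has 28 days (1958 is not a leap year): 365 − 28 = 337 left.
January 1958 has 31 days: 337 − 31 = 306 left.
December 1957 has 31 days: 306 − 31 = 275 left.
November 1957 has 30 days: 275 − 30 = 245 left.
October 1957 has 31 days: 245 − 31 = 214 left.
September 1957 has 30 days: 214 − 30 = 184 left.
August 1957 has 31 days: 184 − 31 = 153 left.
July 1957 has 31 days: 153 − 31 = 122 left.
June 1957 has 30 days: 122 − 30 = 92 left.
May 1957 has 31 days: 92 − 31 = 61 left.
April 1957 has 30 days: 61 − 30 = 31 left.
March 1957 has 31 days: 31 − 31 = 0 left.
February 1957 has 28 days; 28 − 0 = 28 → February 28, 1957.
Counting forward 120 days from February 28, 1957:
February has 28 days, so 28 − 28 = 0 days remain after February 28, 1957; 120 − 0 = 120 left.
March 1957 has 31 days: 120 − 31 = 89 left.
April 1957 has 30 days: 89 − 30 = 59 left.
May 1957 has 31 days: 59 − 31 = 28 left.
28 days into June 1957 → June 28, 1957.
Adding 600 days from June 28, 1957:
June has 30 days, so 30 − 28 = 2 days remain after June 28, 1957; 600 − 2 = 598 left.
July 1957 has 31 days: 598 − 31 = 567 left.
August 1957 has 31 days: 567 − 31 = 536 left.
September 1957 has 30 days: 536 − 30 = 506 left.
October 1957 has 31 days: 506 − 31 = 475 left.
November 1957 has 30 days: 475 − 30 = 445 left.
December 1957 has 31 days: 445 − 31 = 414 left.
January 1958 has 31 days: 414 − 31 = 383 left.
February 1958 has 28 days (1958 is not a leap year): 383 − 28 = 355 left.
March 1958 has 31 days: 355 − 31 = 324 left.
April 1958 has 30 days: 324 − 30 = 294 left.
May 1958 has 31 days: 294 − 31 = 263 left.
June 1958 has 30 days: 263 − 30 = 233 left.
July 1958 has 31 days: 233 − 31 = 202 left.
August 1958 has 31 days: 202 − 31 = 171 left.
September 1958 has 30 days: 171 − 30 = 141 left.
October 1958 has 31 days: 141 − 31 = 110 left.
November 1958 has 30 days: 110 − 30 = 80 left.
December 1958 has 31 days: 80 − 31 = 49 left.
January 1959 has 31 days: 49 − 31 = 18 left.
18 days into February 1959 → February 18, 1959.
Adding 26 weeks (= 182 days) from February 18, 1959:
February has 28 days, so 28 − 18 = 10 days remain after February 18, 1959; 182 − 10 = 172 left.
March 1959 has 31 days: 172 − 31 = 141 left.
April 1959 has 30 days: 141 − 30 = 111 left.
May 1959 has 31 days: 111 − 31 = 80 left.
June 1959 has 30 days: 80 − 30 = 50 left.
July 1959 has 31 days: 50 − 31 = 19 left.
19 days into August 1959 → August 19, 1959.

August 19, 1959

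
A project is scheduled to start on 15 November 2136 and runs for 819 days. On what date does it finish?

February 12, 2139

Adding 819 days from November 15, 2136.
November has 30 days, so 30 − 15 = 15 days remain after November 15, 2136; 819 − 15 = 804 left.
December 2136 has 31 days: 804 − 31 = 773 left.
January 2137 has 31 days: 773 − 31 = 742 left.
February 2137 has 28 days (2137 is not a leap year): 742 − 28 = 714 left.
March 2137 has 31 days: 714 − 31 = 683 left.
April 2137 has 30 days: 683 − 30 = 653 left.
May 2137 has 31 days: 653 − 31 = 622 left.
June 2137 has 30 days: 622 − 30 = 592 left.
July 2137 has 31 days: 592 − 31 = 561 left.
August 2137 has 31 days: 561 − 31 = 530 left.
September 2137 has 30 days: 530 − 30 = 500 left.
October 2137 has 31 days: 500 − 31 = 469 left.
November 2137 has 30 days: 469 − 30 = 439 left.
December 2137 has 31 days: 439 − 31 = 408 left.
January 2138 has 31 days: 408 − 31 = 377 left.
February 2138 has 28 days (2138 is not a leap year): 377 − 28 = 349 left.
March 2138 has 31 days: 349 − 31 = 318 left.
April 2138 has 30 days: 318 − 30 = 288 left.
May 2138 has 31 days: 288 − 31 = 257 left.
June 2138 has 30 days: 257 − 30 = 227 left.
July 2138 has 31 days: 227 − 31 = 196 left.
August 2138 has 31 days: 196 − 31 = 165 left.
September 2138 has 30 days: 165 − 30 = 135 left.
October 2138 has 31 days: 135 − 31 = 104 left.
November 2138 has 30 days: 104 − 30 = 74 left.
December 2138 has 31 days: 74 − 31 = 43 left.
January 2139 has 31 days: 43 − 31 = 12 left.
12 days into February 2139 → February 12, 2139.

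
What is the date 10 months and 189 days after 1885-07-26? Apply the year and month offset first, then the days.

December 1, 1886

Advancing 10 months and 189 days from July 26, 1885: first the month/year part, then the days.
month 7 + 10 = 17, which is month 5 of year 1886 → May 1886.
Day 26 is valid in May, giving May 26, 1886.
Now add 189 days from May 26, 1886.
May has 31 days, so 31 − 26 = 5 days remain after May 26, 1886; 189 − 5 = 184 left.
June 1886 has 30 days: 184 − 30 = 154 left.
July 1886 has 31 days: 154 − 31 = 123 left.
August 1886 has 31 days: 123 − 31 = 92 left.
September 1886 has 30 days: 92 − 30 = 62 left.
October 1886 has 31 days: 62 − 31 = 31 left.
November 1886 has 30 days: 31 − 30 = 1 left.
1 day into December 1886 → December 1, 1886.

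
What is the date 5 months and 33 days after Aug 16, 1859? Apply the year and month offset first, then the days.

Adding 5 months and 33 days from August 16, 1859: first the month/year part, then the days.
month 8 + 5 = 13, which is month 1 of year 1860 → January 1860.
Day 16 is valid in January, giving January 16, 1860.
Now add 33 days from January 16, 1860.
January has 31 days, so 31 − 16 = 15 days remain after January 16, 1860; 33 − 15 = 18 left.
18 days into February 1860 → February 18, 1860.

February 18, 1860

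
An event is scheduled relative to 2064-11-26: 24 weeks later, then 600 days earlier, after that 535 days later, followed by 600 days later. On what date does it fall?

October 30, 2066

Advancing 24 weeks (= 168 days) from November 26, 2064:
November has 30 days, so 30 − 26 = 4 days remain after November 26, 2064; 168 − 4 = 164 left.
December 2064 has 31 days: 164 − 31 = 133 left.
January 2065 has 31 days: 133 − 31 = 102 left.
February 2065 has 28 days (2065 is not a leap year): 102 − 28 = 74 left.
March 2065 has 31 days: 74 − 31 = 43 left.
April 2065 has 30 days: 43 − 30 = 13 left.
13 days into May 2065 → May 13, 2065.
Subtracting 600 days from May 13, 2065:
Going back 13 days from May 13, 2065 reaches the end of the previous month; 600 − 13 = 587 left.
April 2065 has 30 days: 587 − 30 = 557 left.
March 2065 has 31 days: 557 − 31 = 526 left.
February 2065 has 28 days (2065 is not a leap year): 526 − 28 = 498 left.
January 2065 has 31 days: 498 − 31 = 467 left.
December 2064 has 31 days: 467 − 31 = 436 left.
November 2064 has 30 days: 436 − 30 = 406 left.
October 2064 has 31 days: 406 − 31 = 375 left.
September 2064 has 30 days: 375 − 30 = 345 left.
August 2064 has 31 days: 345 − 31 = 314 left.
July 2064 has 31 days: 314 − 31 = 283 left.
June 2064 has 30 days: 283 − 30 = 253 left.
May 2064 has 31 days: 253 − 31 = 222 left.
April 2064 has 30 days: 222 − 30 = 192 left.
March 2064 has 31 days: 192 − 31 = 161 left.
February 2064 has 29 days (2064 is a leap year): 161 − 29 = 132 left.
January 2064 has 31 days: 132 − 31 = 101 left.
December 2063 has 31 days: 101 − 31 = 70 left.
November 2063 has 30 days: 70 − 30 = 40 left.
October 2063 has 31 days: 40 − 31 = 9 left.
September 2063 has 30 days; 30 − 9 = 21 → September 21, 2063.
Adding 535 days from September 21, 2063:
September has 30 days, so 30 − 21 = 9 days remain after September 21, 2063; 535 − 9 = 526 left.
October 2063 has 31 days: 526 − 31 = 495 left.
November 2063 has 30 days: 495 − 30 = 465 left.
December 2063 has 31 days: 465 − 31 = 434 left.
January 2064 has 31 days: 434 − 31 = 403 left.
February 2064 has 29 days (2064 is a leap year): 403 − 29 = 374 left.
March 2064 has 31 days: 374 − 31 = 343 left.
April 2064 has 30 days: 343 − 30 = 313 left.
May 2064 has 31 days: 313 − 31 = 282 left.
June 2064 has 30 days: 282 − 30 = 252 left.
July 2064 has 31 days: 252 − 31 = 221 left.
August 2064 has 31 days: 221 − 31 = 190 left.
September 2064 has 30 days: 190 − 30 = 160 left.
October 2064 has 31 days: 160 − 31 = 129 left.
November 2064 has 30 days: 129 − 30 = 99 left.
December 2064 has 31 days: 99 − 31 = 68 left.
January 2065 has 31 days: 68 − 31 = 37 left.
February 2065 has 28 days (2065 is not a leap year): 37 − 28 = 9 left.
9 days into March 2065 → March 9, 2065.
Advancing 600 days from March 9, 2065:
March has 31 days, so 31 − 9 = 22 days remain after March 9, 2065; 600 − 22 = 578 left.
April 2065 has 30 days: 578 − 30 = 548 left.
May 2065 has 31 days: 548 − 31 = 517 left.
June 2065 has 30 days: 517 − 30 = 487 left.
July 2065 has 31 days: 487 − 31 = 456 left.
August 2065 has 31 days: 456 − 31 = 425 left.
September 2065 has 30 days: 425 − 30 = 395 left.
October 2065 has 31 days: 395 − 31 = 364 left.
November 2065 has 30 days: 364 − 30 = 334 left.
December 2065 has 31 days: 334 − 31 = 303 left.
January 2066 has 31 days: 303 − 31 = 272 left.
February 2066 has 28 days (2066 is not a leap year): 272 − 28 = 244 left.
March 2066 has 31 days: 244 − 31 = 213 left.
April 2066 has 30 days: 213 − 30 = 183 left.
May 2066 has 31 days: 183 − 31 = 152 left.
June 2066 has 30 days: 152 − 30 = 122 left.
July 2066 has 31 days: 122 − 31 = 91 left.
August 2066 has 31 days: 91 − 31 = 60 left.
September 2066 has 30 days: 60 − 30 = 30 left.
30 days into October 2066 → October 30, 2066.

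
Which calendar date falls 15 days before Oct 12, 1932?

September 27, 1932

Subtracting 15 days from October 12, 1932.
Going back 12 days from October 12, 1932 reaches the end of the previous month; 15 − 12 = 3 left.
September 1932 has 30 days; 30 − 3 = 27 → September 27, 1932.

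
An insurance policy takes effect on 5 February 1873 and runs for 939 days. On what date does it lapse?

September 2, 1875

Adding 939 days from February 5, 1873.
February has 28 days, so 28 − 5 = 23 days remain after February 5, 1873; 939 − 23 = 916 left.
March 1873 has 31 days: 916 − 31 = 885 left.
April 1873 has 30 days: 885 − 30 = 855 left.
May 1873 has 31 days: 855 − 31 = 824 left.
June 1873 has 30 days: 824 − 30 = 794 left.
July 1873 has 31 days: 794 − 31 = 763 left.
August 1873 has 31 days: 763 − 31 = 732 left.
September 1873 has 30 days: 732 − 30 = 702 left.
October 1873 has 31 days: 702 − 31 = 671 left.
November 1873 has 30 days: 671 − 30 = 641 left.
December 1873 has 31 days: 641 − 31 = 610 left.
January 1874 has 31 days: 610 − 31 = 579 left.
February 1874 has 28 days (1874 is not a leap year): 579 − 28 = 551 left.
March 1874 has 31 days: 551 − 31 = 520 left.
April 1874 has 30 days: 520 − 30 = 490 left.
May 1874 has 31 days: 490 − 31 = 459 left.
June 1874 has 30 days: 459 − 30 = 429 left.
July 1874 has 31 days: 429 − 31 = 398 left.
August 1874 has 31 days: 398 − 31 = 367 left.
September 1874 has 30 days: 367 − 30 = 337 left.
October 1874 has 31 days: 337 − 31 = 306 left.
November 1874 has 30 days: 306 − 30 = 276 left.
December 1874 has 31 days: 276 − 31 = 245 left.
January 1875 has 31 days: 245 − 31 = 214 left.
February 1875 has 28 days (1875 is not a leap year): 214 − 28 = 186 left.
March 1875 has 31 days: 186 − 31 = 155 left.
April 1875 has 30 days: 155 − 30 = 125 left.
May 1875 has 31 days: 125 − 31 = 94 left.
June 1875 has 30 days: 94 − 30 = 64 left.
July 1875 has 31 days: 64 − 31 = 33 left.
August 1875 has 31 days: 33 − 31 = 2 left.
2 days into September 1875 → September 2, 1875.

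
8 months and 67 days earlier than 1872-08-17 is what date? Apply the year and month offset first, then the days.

October 11, 1871

Going back 8 months and 67 days from August 17, 1872: first the month/year part, then the days.
month 8 − 8 = 0, which is month 12 of year 1871 → December 1871.
Day 17 is valid in December, giving December 17, 1871.
Now subtract 67 days from December 17, 1871.
Going back 17 days from December 17, 1871 reaches the end of the previous month; 67 − 17 = 50 left.
November 1871 has 30 days: 50 − 30 = 20 left.
October 1871 has 31 days; 31 − 20 = 11 → October 11, 1871.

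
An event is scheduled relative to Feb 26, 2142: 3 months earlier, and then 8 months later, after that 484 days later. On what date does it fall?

November 22, 2143

Subtracting 3 months from February 26, 2142:
month 2 − 3 = -1, which is month 11 of year 2141 → November 2141.
Day 26 is valid in November, giving November 26, 2141.
Counting forward 8 months from November 26, 2141:
month 11 + 8 = 19, which is month 7 of year 2142 → July 2142.
Day 26 is valid in July, giving July 26, 2142.
Advancing 484 days from July 26, 2142:
July has 31 days, so 31 − 26 = 5 days remain after July 26, 2142; 484 − 5 = 479 left.
August 2142 has 31 days: 479 − 31 = 448 left.
September 2142 has 30 days: 448 − 30 = 418 left.
October 2142 has 31 days: 418 − 31 = 387 left.
November 2142 has 30 days: 387 − 30 = 357 left.
December 2142 has 31 days: 357 − 31 = 326 left.
January 2143 has 31 days: 326 − 31 = 295 left.
February 2143 has 28 days (2143 is not a leap year): 295 − 28 = 267 left.
March 2143 has 31 days: 267 − 31 = 236 left.
April 2143 has 30 days: 236 − 30 = 206 left.
May 2143 has 31 days: 206 − 31 = 175 left.
June 2143 has 30 days: 175 − 30 = 145 left.
July 2143 has 31 days: 145 − 31 = 114 left.
August 2143 has 31 days: 114 − 31 = 83 left.
September 2143 has 30 days: 83 − 30 = 53 left.
October 2143 has 31 days: 53 − 31 = 22 left.
22 days into November 2143 → November 22, 2143.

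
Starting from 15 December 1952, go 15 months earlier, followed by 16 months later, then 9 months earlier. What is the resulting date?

Subtracting 15 months from December 15, 1952:
month 12 − 15 = -3, which is month 9 of year 1951 → September 1951.
Day 15 is valid in September, giving September 15, 1951.
Advancing 16 months from September 15, 1951:
month 9 + 16 = 25, which is month 1 of year 1953 → January 1953.
Day 15 is valid in January, giving January 15, 1953.
Subtracting 9 months from January 15, 1953:
month 1 − 9 = -8, which is month 4 of year 1952 → April 1952.
Day 15 is valid in April, giving April 15, 1952.

April 15, 1952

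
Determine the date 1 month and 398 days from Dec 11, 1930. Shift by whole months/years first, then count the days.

Counting forward 1 month and 398 days from December 11, 1930: first the month/year part, then the days.
month 12 + 1 = 13, which is month 1 of year 1931 → January 1931.
Day 11 is valid in January, giving January 11, 1931.
Now add 398 days from January 11, 1931.
January has 31 days, so 31 − 11 = 20 days remain after January 11, 1931; 398 − 20 = 378 left.
February 1931 has 28 days (1931 is not a leap year): 378 − 28 = 350 left.
March 1931 has 31 days: 350 − 31 = 319 left.
April 1931 has 30 days: 319 − 30 = 289 left.
May 1931 has 31 days: 289 − 31 = 258 left.
June 1931 has 30 days: 258 − 30 = 228 left.
July 1931 has 31 days: 228 − 31 = 197 left.
August 1931 has 31 days: 197 − 31 = 166 left.
September 1931 has 30 days: 166 − 30 = 136 left.
October 1931 has 31 days: 136 − 31 = 105 left.
November 1931 has 30 days: 105 − 30 = 75 left.
December 1931 has 31 days: 75 − 31 = 44 left.
January 1932 has 31 days: 44 − 31 = 13 left.
13 days into February 1932 → February 13, 1932.

February 13, 1932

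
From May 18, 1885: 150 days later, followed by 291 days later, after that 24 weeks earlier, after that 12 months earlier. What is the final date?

February 15, 1885

Adding 150 days from May 18, 1885:
May has 31 days, so 31 − 18 = 13 days remain after May 18, 1885; 150 − 13 = 137 left.
June 1885 has 30 days: 137 − 30 = 107 left.
July 1885 has 31 days: 107 − 31 = 76 left.
August 1885 has 31 days: 76 − 31 = 45 left.
September 1885 has 30 days: 45 − 30 = 15 left.
15 days into October 1885 → October 15, 1885.
Counting forward 291 days from October 15, 1885:
October has 31 days, so 31 − 15 = 16 days remain after October 15, 1885; 291 − 16 = 275 left.
November 1885 has 30 days: 275 − 30 = 245 left.
December 1885 has 31 days: 245 − 31 = 214 left.
January 1886 has 31 days: 214 − 31 = 183 left.
February 1886 has 28 days (1886 is not a leap year): 183 − 28 = 155 left.
March 1886 has 31 days: 155 − 31 = 124 left.
April 1886 has 30 days: 124 − 30 = 94 left.
May 1886 has 31 days: 94 − 31 = 63 left.
June 1886 has 30 days: 63 − 30 = 33 left.
July 1886 has 31 days: 33 − 31 = 2 left.
2 days into August 1886 → August 2, 1886.
Subtracting 24 weeks (= 168 days) from August 2, 1886:
Going back 2 days from August 2, 1886 reaches the end of the previous month; 168 − 2 = 166 left.
July 1886 has 31 days: 166 − 31 = 135 left.
June 1886 has 30 days: 135 − 30 = 105 left.
May 1886 has 31 days: 105 − 31 = 74 left.
April 1886 has 30 days: 74 − 30 = 44 left.
March 1886 has 31 days: 44 − 31 = 13 left.
February 1886 has 28 days; 28 − 13 = 15 → February 15, 1886.
Subtracting 12 months from February 15, 1886:
month 2 − 12 = -10, which is month 2 of year 1885 → February 1885.
Day 15 is valid in February, giving February 15, 1885.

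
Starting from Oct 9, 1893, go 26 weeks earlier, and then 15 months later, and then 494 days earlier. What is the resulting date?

Counting back 26 weeks (= 182 days) from October 9, 1893:
Going back 9 days from October 9, 1893 reaches the end of the previous month; 182 − 9 = 173 left.
September 1893 has 30 days: 173 − 30 = 143 left.
August 1893 has 31 days: 143 − 31 = 112 left.
July 1893 has 31 days: 112 − 31 = 81 left.
June 1893 has 30 days: 81 − 30 = 51 left.
May 1893 has 31 days: 51 − 31 = 20 left.
April 1893 has 30 days; 30 − 20 = 10 → April 10, 1893.
Advancing 15 months from April 10, 1893:
month 4 + 15 = 19, which is month 7 of year 1894 → July 1894.
Day 10 is valid in July, giving July 10, 1894.
Going back 494 days from July 10, 1894:
Going back 10 days from July 10, 1894 reaches the end of the previous month; 494 − 10 = 484 left.
June 1894 has 30 days: 484 − 30 = 454 left.
May 1894 has 31 days: 454 − 31 = 423 left.
April 1894 has 30 days: 423 − 30 = 393 left.
March 1894 has 31 days: 393 − 31 = 362 left.
February 1894 has 28 days (1894 is not a leap year): 362 − 28 = 334 left.
January 1894 has 31 days: 334 − 31 = 303 left.
December 1893 has 31 days: 303 − 31 = 272 left.
November 1893 has 30 days: 272 − 30 = 242 left.
October 1893 has 31 days: 242 − 31 = 211 left.
September 1893 has 30 days: 211 − 30 = 181 left.
August 1893 has 31 days: 181 − 31 = 150 left.
July 1893 has 31 days: 150 − 31 = 119 left.
June 1893 has 30 days: 119 − 30 = 89 left.
May 1893 has 31 days: 89 − 31 = 58 left.
April 1893 has 30 days: 58 − 30 = 28 left.
March 1893 has 31 days; 31 − 28 = 3 → March 3, 1893.

March 3, 1893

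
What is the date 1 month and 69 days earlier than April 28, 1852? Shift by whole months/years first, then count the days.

January 19, 1852

Going back 1 month and 69 days from April 28, 1852: first the month/year part, then the days.
month 4 − 1 = 3 → March 1852.
Day 28 is valid in March, giving March 28, 1852.
Now subtract 69 days from March 28, 1852.
Going back 28 days from March 28, 1852 reaches the end of the previous month; 69 − 28 = 41 left.
February 1852 has 29 days (1852 is a leap year): 41 − 29 = 12 left.
January 1852 has 31 days; 31 − 12 = 19 → January 19, 1852.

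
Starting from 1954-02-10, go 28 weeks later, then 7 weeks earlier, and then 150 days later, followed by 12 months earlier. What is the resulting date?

December 4, 1953

Counting forward 28 weeks (= 196 days) from February 10, 1954:
February has 28 days, so 28 − 10 = 18 days remain after February 10, 1954; 196 − 18 = 178 left.
March 1954 has 31 days: 178 − 31 = 147 left.
April 1954 has 30 days: 147 − 30 = 117 left.
May 1954 has 31 days: 117 − 31 = 86 left.
June 1954 has 30 days: 86 − 30 = 56 left.
July 1954 has 31 days: 56 − 31 = 25 left.
25 days into August 1954 → August 25, 1954.
Counting back 7 weeks (= 49 days) from August 25, 1954:
Going back 25 days from August 25, 1954 reaches the end of the previous month; 49 − 25 = 24 left.
July 1954 has 31 days; 31 − 24 = 7 → July 7, 1954.
Adding 150 days from July 7, 1954:
July has 31 days, so 31 − 7 = 24 days remain after July 7, 1954; 150 − 24 = 126 left.
August 1954 has 31 days: 126 − 31 = 95 left.
September 1954 has 30 days: 95 − 30 = 65 left.
October 1954 has 31 days: 65 − 31 = 34 left.
November 1954 has 30 days: 34 − 30 = 4 left.
4 days into December 1954 → December 4, 1954.
Subtracting 12 months from December 4, 1954:
month 12 − 12 = 0, which is month 12 of year 1953 → December 1953.
Day 4 is valid in December, giving December 4, 1953.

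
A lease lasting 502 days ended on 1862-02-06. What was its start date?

Going back 502 days from February 6, 1862.
Going back 6 days from February 6, 1862 reaches the end of the previous month; 502 − 6 = 496 left.
January 1862 has 31 days: 496 − 31 = 465 left.
December 1861 has 31 days: 465 − 31 = 434 left.
November 1861 has 30 days: 434 − 30 = 404 left.
October 1861 has 31 days: 404 − 31 = 373 left.
September 1861 has 30 days: 373 − 30 = 343 left.
August 1861 has 31 days: 343 − 31 = 312 left.
July 1861 has 31 days: 312 − 31 = 281 left.
June 1861 has 30 days: 281 − 30 = 251 left.
May 1861 has 31 days: 251 − 31 = 220 left.
April 1861 has 30 days: 220 − 30 = 190 left.
March 1861 has 31 days: 190 − 31 = 159 left.
February 1861 has 28 days (1861 is not a leap year): 159 − 28 = 131 left.
January 1861 has 31 days: 131 − 31 = 100 left.
December 1860 has 31 days: 100 − 31 = 69 left.
November 1860 has 30 days: 69 − 30 = 39 left.
October 1860 has 31 days: 39 − 31 = 8 left.
September 1860 has 30 days; 30 − 8 = 22 → September 22, 1860.

September 22, 1860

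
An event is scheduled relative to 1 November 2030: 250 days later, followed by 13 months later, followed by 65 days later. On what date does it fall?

Advancing 250 days from November 1, 2030:
November has 30 days, so 30 − 1 = 29 days remain after November 1, 2030; 250 − 29 = 221 left.
December 2030 has 31 days: 221 − 31 = 190 left.
January 2031 has 31 days: 190 − 31 = 159 left.
February 2031 has 28 days (2031 is not a leap year): 159 − 28 = 131 left.
March 2031 has 31 days: 131 − 31 = 100 left.
April 2031 has 30 days: 100 − 30 = 70 left.
May 2031 has 31 days: 70 − 31 = 39 left.
June 2031 has 30 days: 39 − 30 = 9 left.
9 days into July 2031 → July 9, 2031.
Advancing 13 months from July 9, 2031:
month 7 + 13 = 20, which is month 8 of year 2032 → August 2032.
Day 9 is valid in August, giving August 9, 2032.
Counting forward 65 days from August 9, 2032:
August has 31 days, so 31 − 9 = 22 days remain after August 9, 2032; 65 − 22 = 43 left.
September 2032 has 30 days: 43 − 30 = 13 left.
13 days into October 2032 → October 13, 2032.

October 13, 2032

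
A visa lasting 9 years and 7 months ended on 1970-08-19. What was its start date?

January 19, 1961

Counting back 9 years and 7 months from August 19, 1970.
-9 years → 1961; month 8 − 7 = 1 → January 1961.
Day 19 is valid in January, giving January 19, 1961.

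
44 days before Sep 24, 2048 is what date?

August 11, 2048

Subtracting 44 days from September 24, 2048.
Going back 24 days from September 24, 2048 reaches the end of the previous month; 44 − 24 = 20 left.
August 2048 has 31 days; 31 − 20 = 11 → August 11, 2048.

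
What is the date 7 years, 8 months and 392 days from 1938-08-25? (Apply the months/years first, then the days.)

May 22, 1947

Counting forward 7 years, 8 months and 392 days from August 25, 1938: first the month/year part, then the days.
+7 years → 1945; month 8 + 8 = 16, which is month 4 of year 1946 → April 1946.
Day 25 is valid in April, giving April 25, 1946.
Now add 392 days from April 25, 1946.
April has 30 days, so 30 − 25 = 5 days remain after April 25, 1946; 392 − 5 = 387 left.
May 1946 has 31 days: 387 − 31 = 356 left.
June 1946 has 30 days: 356 − 30 = 326 left.
July 1946 has 31 days: 326 − 31 = 295 left.
August 1946 has 31 days: 295 − 31 = 264 left.
September 1946 has 30 days: 264 − 30 = 234 left.
October 1946 has 31 days: 234 − 31 = 203 left.
November 1946 has 30 days: 203 − 30 = 173 left.
December 1946 has 31 days: 173 − 31 = 142 left.
January 1947 has 31 days: 142 − 31 = 111 left.
February 1947 has 28 days (1947 is not a leap year): 111 − 28 = 83 left.
March 1947 has 31 days: 83 − 31 = 52 left.
April 1947 has 30 days: 52 − 30 = 22 left.
22 days into May 1947 → May 22, 1947.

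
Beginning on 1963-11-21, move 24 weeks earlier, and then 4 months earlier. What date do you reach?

Going back 24 weeks (= 168 days) from November 21, 1963:
Going back 21 days from November 21, 1963 reaches the end of the previous month; 168 − 21 = 147 left.
October 1963 has 31 days: 147 − 31 = 116 left.
September 1963 has 30 days: 116 − 30 = 86 left.
August 1963 has 31 days: 86 − 31 = 55 left.
July 1963 has 31 days: 55 − 31 = 24 left.
June 1963 has 30 days; 30 − 24 = 6 → June 6, 1963.
Counting back 4 months from June 6, 1963:
month 6 − 4 = 2 → February 1963.
Day 6 is valid in February, giving February 6, 1963.

February 6, 1963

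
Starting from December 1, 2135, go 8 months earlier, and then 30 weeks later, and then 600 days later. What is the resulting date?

June 19, 2137

Subtracting 8 months from December 1, 2135:
month 12 − 8 = 4 → April 2135.
Day 1 is valid in April, giving April 1, 2135.
Advancing 30 weeks (= 210 days) from April 1, 2135:
April has 30 days, so 30 − 1 = 29 days remain after April 1, 2135; 210 − 29 = 181 left.
May 2135 has 31 days: 181 − 31 = 150 left.
June 2135 has 30 days: 150 − 30 = 120 left.
July 2135 has 31 days: 120 − 31 = 89 left.
August 2135 has 31 days: 89 − 31 = 58 left.
September 2135 has 30 days: 58 − 30 = 28 left.
28 days into October 2135 → October 28, 2135.
Advancing 600 days from October 28, 2135:
October has 31 days, so 31 − 28 = 3 days remain after October 28, 2135; 600 − 3 = 597 left.
November 2135 has 30 days: 597 − 30 = 567 left.
December 2135 has 31 days: 567 − 31 = 536 left.
January 2136 has 31 days: 536 − 31 = 505 left.
February 2136 has 29 days (2136 is a leap year): 505 − 29 = 476 left.
March 2136 has 31 days: 476 − 31 = 445 left.
April 2136 has 30 days: 445 − 30 = 415 left.
May 2136 has 31 days: 415 − 31 = 384 left.
June 2136 has 30 days: 384 − 30 = 354 left.
July 2136 has 31 days: 354 − 31 = 323 left.
August 2136 has 31 days: 323 − 31 = 292 left.
September 2136 has 30 days: 292 − 30 = 262 left.
October 2136 has 31 days: 262 − 31 = 231 left.
November 2136 has 30 days: 231 − 30 = 201 left.
December 2136 has 31 days: 201 − 31 = 170 left.
January 2137 has 31 days: 170 − 31 = 139 left.
February 2137 has 28 days (2137 is not a leap year): 139 − 28 = 111 left.
March 2137 has 31 days: 111 − 31 = 80 left.
April 2137 has 30 days: 80 − 30 = 50 left.
May 2137 has 31 days: 50 − 31 = 19 left.
19 days into June 2137 → June 19, 2137.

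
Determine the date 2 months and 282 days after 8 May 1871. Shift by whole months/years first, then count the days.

April 15, 1872

Advancing 2 months and 282 days from May 8, 1871: first the month/year part, then the days.
month 5 + 2 = 7 → July 1871.
Day 8 is valid in July, giving July 8, 1871.
Now add 282 days from July 8, 1871.
July has 31 days, so 31 − 8 = 23 days remain after July 8, 1871; 282 − 23 = 259 left.
August 1871 has 31 days: 259 − 31 = 228 left.
September 1871 has 30 days: 228 − 30 = 198 left.
October 1871 has 31 days: 198 − 31 = 167 left.
November 1871 has 30 days: 167 − 30 = 137 left.
December 1871 has 31 days: 137 − 31 = 106 left.
January 1872 has 31 days: 106 − 31 = 75 left.
February 1872 has 29 days (1872 is a leap year): 75 − 29 = 46 left.
March 1872 has 31 days: 46 − 31 = 15 left.
15 days into April 1872 → April 15, 1872.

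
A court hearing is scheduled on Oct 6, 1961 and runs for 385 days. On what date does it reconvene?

Counting forward 385 days from October 6, 1961.
October has 31 days, so 31 − 6 = 25 days remain after October 6, 1961; 385 − 25 = 360 left.
November 1961 has 30 days: 360 − 30 = 330 left.
December 1961 has 31 days: 330 − 31 = 299 left.
January 1962 has 31 days: 299 − 31 = 268 left.
February 1962 has 28 days (1962 is not a leap year): 268 − 28 = 240 left.
March 1962 has 31 days: 240 − 31 = 209 left.
April 1962 has 30 days: 209 − 30 = 179 left.
May 1962 has 31 days: 179 − 31 = 148 left.
June 1962 has 30 days: 148 − 30 = 118 left.
July 1962 has 31 days: 118 − 31 = 87 left.
August 1962 has 31 days: 87 − 31 = 56 left.
September 1962 has 30 days: 56 − 30 = 26 left.
26 days into October 1962 → October 26, 1962.

October 26, 1962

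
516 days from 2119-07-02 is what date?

November 29, 2120

Counting forward 516 days from July 2, 2119.
July has 31 days, so 31 − 2 = 29 days remain after July 2, 2119; 516 − 29 = 487 left.
August 2119 has 31 days: 487 − 31 = 456 left.
September 2119 has 30 days: 456 − 30 = 426 left.
October 2119 has 31 days: 426 − 31 = 395 left.
November 2119 has 30 days: 395 − 30 = 365 left.
December 2119 has 31 days: 365 − 31 = 334 left.
January 2120 has 31 days: 334 − 31 = 303 left.
February 2120 has 29 days (2120 is a leap year): 303 − 29 = 274 left.
March 2120 has 31 days: 274 − 31 = 243 left.
April 2120 has 30 days: 243 − 30 = 213 left.
May 2120 has 31 days: 213 − 31 = 182 left.
June 2120 has 30 days: 182 − 30 = 152 left.
July 2120 has 31 days: 152 − 31 = 121 left.
August 2120 has 31 days: 121 − 31 = 90 left.
September 2120 has 30 days: 90 − 30 = 60 left.
October 2120 has 31 days: 60 − 31 = 29 left.
29 days into November 2120 → November 29, 2120.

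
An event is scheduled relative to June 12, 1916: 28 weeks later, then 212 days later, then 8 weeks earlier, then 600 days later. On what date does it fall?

January 20, 1919

Counting forward 28 weeks (= 196 days) from June 12, 1916:
June has 30 days, so 30 − 12 = 18 days remain after June 12, 1916; 196 − 18 = 178 left.
July 1916 has 31 days: 178 − 31 = 147 left.
August 1916 has 31 days: 147 − 31 = 116 left.
September 1916 has 30 days: 116 − 30 = 86 left.
October 1916 has 31 days: 86 − 31 = 55 left.
November 1916 has 30 days: 55 − 30 = 25 left.
25 days into December 1916 → December 25, 1916.
Adding 212 days from December 25, 1916:
December has 31 days, so 31 − 25 = 6 days remain after December 25, 1916; 212 − 6 = 206 left.
January 1917 has 31 days: 206 − 31 = 175 left.
February 1917 has 28 days (1917 is not a leap year): 175 − 28 = 147 left.
March 1917 has 31 days: 147 − 31 = 116 left.
April 1917 has 30 days: 116 − 30 = 86 left.
May 1917 has 31 days: 86 − 31 = 55 left.
June 1917 has 30 days: 55 − 30 = 25 left.
25 days into July 1917 → July 25, 1917.
Going back 8 weeks (= 56 days) from July 25, 1917:
Going back 25 days from July 25, 1917 reaches the end of the previous month; 56 − 25 = 31 left.
June 1917 has 30 days: 31 − 30 = 1 left.
May 1917 has 31 days; 31 − 1 = 30 → May 30, 1917.
Advancing 600 days from May 30, 1917:
May has 31 days, so 31 − 30 = 1 day remains after May 30, 1917; 600 − 1 = 599 left.
June 1917 has 30 days: 599 − 30 = 569 left.
July 1917 has 31 days: 569 − 31 = 538 left.
August 1917 has 31 days: 538 − 31 = 507 left.
September 1917 has 30 days: 507 − 30 = 477 left.
October 1917 has 31 days: 477 − 31 = 446 left.
November 1917 has 30 days: 446 − 30 = 416 left.
December 1917 has 31 days: 416 − 31 = 385 left.
January 1918 has 31 days: 385 − 31 = 354 left.
February 1918 has 28 days (1918 is not a leap year): 354 − 28 = 326 left.
March 1918 has 31 days: 326 − 31 = 295 left.
April 1918 has 30 days: 295 − 30 = 265 left.
May 1918 has 31 days: 265 − 31 = 234 left.
June 1918 has 30 days: 234 − 30 = 204 left.
July 1918 has 31 days: 204 − 31 = 173 left.
August 1918 has 31 days: 173 − 31 = 142 left.
September 1918 has 30 days: 142 − 30 = 112 left.
October 1918 has 31 days: 112 − 31 = 81 left.
November 1918 has 30 days: 81 − 30 = 51 left.
December 1918 has 31 days: 51 − 31 = 20 left.
20 days into January 1919 → January 20, 1919.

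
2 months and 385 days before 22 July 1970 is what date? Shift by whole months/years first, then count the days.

May 2, 1969

Counting back 2 months and 385 days from July 22, 1970: first the month/year part, then the days.
month 7 − 2 = 5 → May 1970.
Day 22 is valid in May, giving May 22, 1970.
Now subtract 385 days from May 22, 1970.
Going back 22 days from May 22, 1970 reaches the end of the previous month; 385 − 22 = 363 left.
April 1970 has 30 days: 363 − 30 = 333 left.
March 1970 has 31 days: 333 − 31 = 302 left.
February 1970 has 28 days (1970 is not a leap year): 302 − 28 = 274 left.
January 1970 has 31 days: 274 − 31 = 243 left.
December 1969 has 31 days: 243 − 31 = 212 left.
November 1969 has 30 days: 212 − 30 = 182 left.
October 1969 has 31 days: 182 − 31 = 151 left.
September 1969 has 30 days: 151 − 30 = 121 left.
August 1969 has 31 days: 121 − 31 = 90 left.
July 1969 has 31 days: 90 − 31 = 59 left.
June 1969 has 30 days: 59 − 30 = 29 left.
May 1969 has 31 days; 31 − 29 = 2 → May 2, 1969.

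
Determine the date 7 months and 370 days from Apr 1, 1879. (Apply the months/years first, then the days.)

Counting forward 7 months and 370 days from April 1, 1879: first the month/year part, then the days.
month 4 + 7 = 11 → November 1879.
Day 1 is valid in November, giving November 1, 1879.
Now add 370 days from November 1, 1879.
November has 30 days, so 30 − 1 = 29 days remain after November 1, 1879; 370 − 29 = 341 left.
December 1879 has 31 days: 341 − 31 = 310 left.
January 1880 has 31 days: 310 − 31 = 279 left.
February 1880 has 29 days (1880 is a leap year): 279 − 29 = 250 left.
March 1880 has 31 days: 250 − 31 = 219 left.
April 1880 has 30 days: 219 − 30 = 189 left.
May 1880 has 31 days: 189 − 31 = 158 left.
June 1880 has 30 days: 158 − 30 = 128 left.
July 1880 has 31 days: 128 − 31 = 97 left.
August 1880 has 31 days: 97 − 31 = 66 left.
September 1880 has 30 days: 66 − 30 = 36 left.
October 1880 has 31 days: 36 − 31 = 5 left.
5 days into November 1880 → November 5, 1880.

November 5, 1880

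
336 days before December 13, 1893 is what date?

January 11, 1893

Counting back 336 days from December 13, 1893.
Going back 13 days from December 13, 1893 reaches the end of the previous month; 336 − 13 = 323 left.
November 1893 has 30 days: 323 − 30 = 293 left.
October 1893 has 31 days: 293 − 31 = 262 left.
September 1893 has 30 days: 262 − 30 = 232 left.
August 1893 has 31 days: 232 − 31 = 201 left.
July 1893 has 31 days: 201 − 31 = 170 left.
June 1893 has 30 days: 170 − 30 = 140 left.
May 1893 has 31 days: 140 − 31 = 109 left.
April 1893 has 30 days: 109 − 30 = 79 left.
March 1893 has 31 days: 79 − 31 = 48 left.
February 1893 has 28 days (1893 is not a leap year): 48 − 28 = 20 left.
January 1893 has 31 days; 31 − 20 = 11 → January 11, 1893.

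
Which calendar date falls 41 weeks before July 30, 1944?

October 17, 1943

Subtracting 41 weeks = 287 days from July 30, 1944.
Going back 30 days from July 30, 1944 reaches the end of the previous month; 287 − 30 = 257 left.
June 1944 has 30 days: 257 − 30 = 227 left.
May 1944 has 31 days: 227 − 31 = 196 left.
April 1944 has 30 days: 196 − 30 = 166 left.
March 1944 has 31 days: 166 − 31 = 135 left.
February 1944 has 29 days (1944 is a leap year): 135 − 29 = 106 left.
January 1944 has 31 days: 106 − 31 = 75 left.
December 1943 has 31 days: 75 − 31 = 44 left.
November 1943 has 30 days: 44 − 30 = 14 left.
October 1943 has 31 days; 31 − 14 = 17 → October 17, 1943.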